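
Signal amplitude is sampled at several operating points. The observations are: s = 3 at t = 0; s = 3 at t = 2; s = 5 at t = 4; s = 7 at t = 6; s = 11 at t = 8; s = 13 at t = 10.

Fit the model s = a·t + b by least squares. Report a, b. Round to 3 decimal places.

Sums needed: Σt·t = 220, Σt = 30, Σ1 = 6.
Right-hand side: Σt·s = 286, Σs = 42.
AᵀA·[a, b]ᵀ = Aᵀs becomes [[220, 30]; [30, 6]]·[a, b]ᵀ = [286, 42]ᵀ.
det = 220·6 − 30² = 420.
a = (286·6 − 30·42)/420 = 38/35; b = (220·42 − 30·286)/420 = 11/7.

a = 1.086, b = 1.571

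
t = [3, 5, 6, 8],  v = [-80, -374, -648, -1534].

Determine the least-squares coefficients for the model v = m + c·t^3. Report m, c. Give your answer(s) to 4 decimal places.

m = 0.5050, c = -2.9977

Normal-equation sums: Σ1 = 4, Σt^3 = 880, Σt^3·t^3 = 325154.
Moment sums: Σv = -2636, Σt^3·v = -974286.
MᵀM·[m, c]ᵀ = Mᵀv becomes [[4, 880]; [880, 325154]]·[m, c]ᵀ = [-2636, -974286]ᵀ.
Δ = 4·325154 − 880² = 526216.
m = ((-2636)·325154 − 880·(-974286))/526216 = 33217/65777; c = (4·(-974286) − 880·(-2636))/526216 = -197183/65777.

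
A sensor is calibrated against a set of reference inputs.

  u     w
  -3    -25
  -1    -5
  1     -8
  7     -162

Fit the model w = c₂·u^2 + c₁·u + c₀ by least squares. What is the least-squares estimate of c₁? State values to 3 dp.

Sums needed: Σu^2·u^2 = 2484, Σu^2·u = 316, Σu^2 = 60, Σu·u = 60, Σu = 4, Σ1 = 4.
Right-hand side: Σu^2·w = -8176, Σu·w = -1062, Σw = -200.
Row-reducing yields c₂ = -1081/362, c₁ = -1261/724, c₀ = -2509/724.

c₁ = -1.742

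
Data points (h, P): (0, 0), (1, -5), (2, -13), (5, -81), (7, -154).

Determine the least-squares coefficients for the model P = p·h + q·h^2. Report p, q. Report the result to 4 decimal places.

p = -1.1304, q = -2.9868

The normal system XᵀX·[p, q]ᵀ = XᵀP is [[79, 477]; [477, 3043]]·[p, q]ᵀ = [-1514, -9628]ᵀ.
Determinant 79·3043 − 477² = 12868.
p = ((-1514)·3043 − 477·(-9628))/12868 = -7273/6434; q = (79·(-9628) − 477·(-1514))/12868 = -19217/6434.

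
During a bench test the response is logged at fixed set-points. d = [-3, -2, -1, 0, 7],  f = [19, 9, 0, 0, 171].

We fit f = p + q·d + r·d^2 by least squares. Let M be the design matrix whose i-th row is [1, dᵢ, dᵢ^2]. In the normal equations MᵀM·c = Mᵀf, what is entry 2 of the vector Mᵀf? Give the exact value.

Entry 2 ↔ basis d, so (Mᵀf)_{2} = Σᵢ (d)·fᵢ = (-3)·(19) + (-2)·(9) + (-1)·(0) + (0)·(0) + (7)·(171) = 1122.

1122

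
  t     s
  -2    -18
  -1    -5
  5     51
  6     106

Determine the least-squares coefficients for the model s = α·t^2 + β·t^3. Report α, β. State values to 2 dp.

Entries of MᵀM: Σt^2·t^2 = 1938, Σt^2·t^3 = 10868, Σt^3·t^3 = 62346.
Right-hand side: Σt^2·s = 5014, Σt^3·s = 29420.
So MᵀM·[α, β]ᵀ = Mᵀs: [[1938, 10868]; [10868, 62346]]·[α, β]ᵀ = [5014, 29420]ᵀ.
Eliminating β: 62346·(row 1) − 10868·(row 2) gives 2713124·α = 62346·5014 − 10868·29420 = -7133716, so α = -1783429/678281.
Then β = (29420 − 10868·(-1783429/678281))/62346 = 33208/35699.

α = -2.63, β = 0.93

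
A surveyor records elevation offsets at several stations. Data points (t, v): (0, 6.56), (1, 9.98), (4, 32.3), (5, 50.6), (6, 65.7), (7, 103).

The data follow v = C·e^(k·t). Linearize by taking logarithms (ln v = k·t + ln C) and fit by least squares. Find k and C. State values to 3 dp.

Let Y = ln v. Fitting Y = k·t + ln C by least squares:
Σt = 23.0000, Σ(t)² = 127.0000, Σln v = 20.4004, Σt·ln v = 93.3743.
Equations: 127.0000·k + 23.0000·ln C = 93.3743;  23.0000·k + 6·ln C = 20.4004.
Solving (det = 233.0000): k = 0.39071, ln C = 1.90234, so C = exp(1.90234) = 6.70153.

k = 0.391, C = 6.702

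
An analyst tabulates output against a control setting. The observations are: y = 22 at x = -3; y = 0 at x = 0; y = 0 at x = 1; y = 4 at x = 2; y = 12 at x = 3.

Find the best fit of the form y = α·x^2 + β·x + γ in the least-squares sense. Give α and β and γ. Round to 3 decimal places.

α = 1.901, β = -1.683, γ = -0.133

The normal equations are: 179·α + 9·β + 23·γ = 322;  9·α + 23·β + 3·γ = -22;  23·α + 3·β + 5·γ = 38.
(Σx^2·x^2 = 179, Σx^2·x = 9, Σx^2 = 23, Σx·x = 23, Σx = 3, Σ1 = 5, Σx^2·y = 322, Σx·y = -22, Σy = 38.)
Row-reducing yields α = 3632/1911, β = -1072/637, γ = -254/1911.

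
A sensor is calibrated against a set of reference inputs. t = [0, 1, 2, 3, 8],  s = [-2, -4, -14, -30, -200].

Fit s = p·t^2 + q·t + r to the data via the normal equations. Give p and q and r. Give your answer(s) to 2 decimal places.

From the data, Σt^2·t^2 = 4194, Σt^2·t = 548, Σt^2 = 78, Σt·t = 78, Σt = 14, Σ1 = 5.
Right-hand side: Σt^2·s = -13130, Σt·s = -1722, Σs = -250.
XᵀX·[p, q, r]ᵀ = Xᵀs becomes [[4194, 548, 78]; [548, 78, 14]; [78, 14, 5]]·[p, q, r]ᵀ = [-13130, -1722, -250]ᵀ.
Row-reducing yields p = -26591/8599, q = -613/8599, r = -13414/8599.

p = -3.09, q = -0.07, r = -1.56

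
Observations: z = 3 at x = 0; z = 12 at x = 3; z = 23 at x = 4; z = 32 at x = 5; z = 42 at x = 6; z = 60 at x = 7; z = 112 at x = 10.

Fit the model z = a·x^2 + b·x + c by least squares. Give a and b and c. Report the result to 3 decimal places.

Sums needed: Σx^2·x^2 = 14659, Σx^2·x = 1775, Σx^2 = 235, Σx·x = 235, Σx = 35, Σ1 = 7.
And Σx^2·z = 16928, Σx·z = 2080, Σz = 284.
Row-reducing yields a = 463/449, b = 309/449, c = 1128/449.

a = 1.031, b = 0.688, c = 2.512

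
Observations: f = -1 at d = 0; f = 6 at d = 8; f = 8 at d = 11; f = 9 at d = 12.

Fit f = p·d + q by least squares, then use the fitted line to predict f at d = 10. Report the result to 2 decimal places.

f̂ = 7.36

Sums needed: Σd·d = 329, Σd = 31, Σ1 = 4.
Right-hand side: Σd·f = 244, Σf = 22.
Normal equations: [[329, 31]; [31, 4]]·[p, q]ᵀ = [244, 22]ᵀ.
Δ = 329·4 − 31² = 355.
p = (244·4 − 31·22)/355 = 294/355; q = (329·22 − 31·244)/355 = -326/355.
At d = 10: f̂ = (294/355)·(10) + (-326/355)·(1) = 2614/355.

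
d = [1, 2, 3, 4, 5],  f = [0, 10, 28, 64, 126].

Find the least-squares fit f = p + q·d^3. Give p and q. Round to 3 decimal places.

p = 0.461, q = 1.003

With design matrix M, MᵀM = [[5, 225]; [225, 20515]] and Mᵀf = [228, 20682]ᵀ.
Determinant 5·20515 − 225² = 51950.
p = (228·20515 − 225·20682)/51950 = 2397/5195; q = (5·20682 − 225·228)/51950 = 5211/5195.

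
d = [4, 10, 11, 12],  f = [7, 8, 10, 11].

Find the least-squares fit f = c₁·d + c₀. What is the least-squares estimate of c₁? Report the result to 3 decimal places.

XᵀX·[c₁, c₀]ᵀ = Xᵀf reads: 381·c₁ + 37·c₀ = 350;  37·c₁ + 4·c₀ = 36.
Eliminating c₀: 4·(row 1) − 37·(row 2) gives 155·c₁ = 4·350 − 37·36 = 68, so c₁ = 68/155.
Then c₀ = (36 − 37·(68/155))/4 = 766/155.

c₁ = 0.439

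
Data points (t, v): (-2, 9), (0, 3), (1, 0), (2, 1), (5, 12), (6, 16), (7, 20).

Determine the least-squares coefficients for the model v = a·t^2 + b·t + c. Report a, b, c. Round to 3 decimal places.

MᵀM·[a, b, c]ᵀ = Mᵀv reads: 4355·a + 685·b + 119·c = 1896;  685·a + 119·b + 19·c = 280;  119·a + 19·b + 7·c = 61.
Row-reducing yields a = 57743/91698, b = -154387/91698, c = 39417/15283.

a = 0.630, b = -1.684, c = 2.579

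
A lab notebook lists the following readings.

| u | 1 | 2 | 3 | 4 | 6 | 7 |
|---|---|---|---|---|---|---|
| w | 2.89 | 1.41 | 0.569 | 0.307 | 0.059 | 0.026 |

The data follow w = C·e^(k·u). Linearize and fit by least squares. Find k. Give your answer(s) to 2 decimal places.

With ln wᵢ as the transformed response and uᵢ as the regressor:
AᵀA = [[115.0000, 23.0000]; [23.0000, 6]], rhs = [-47.1957, -6.8198]ᵀ  (here Σu = 23.0000, Σ(u)² = 115.0000, Σln w = -6.8198, Σu·ln w = -47.1957).
Solving (det = 161.0000): k = -0.78459, ln C = 1.87095.

k = -0.78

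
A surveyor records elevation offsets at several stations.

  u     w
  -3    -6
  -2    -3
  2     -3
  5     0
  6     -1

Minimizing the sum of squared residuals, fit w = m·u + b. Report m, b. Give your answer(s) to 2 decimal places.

With design matrix A, AᵀA = [[78, 8]; [8, 5]] and Aᵀw = [12, -13]ᵀ.
det = 78·5 − 8² = 326.
m = (12·5 − 8·(-13))/326 = 82/163; b = (78·(-13) − 8·12)/326 = -555/163.

m = 0.50, b = -3.40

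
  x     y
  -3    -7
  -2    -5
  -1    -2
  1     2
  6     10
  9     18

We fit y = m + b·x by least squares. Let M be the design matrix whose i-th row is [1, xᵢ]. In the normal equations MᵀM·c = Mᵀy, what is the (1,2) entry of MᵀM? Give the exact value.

10

Row 1 ↔ basis 1, column 2 ↔ basis x, so (MᵀM)_{1,2} = Σᵢ x = (1)·(-3) + (1)·(-2) + (1)·(-1) + (1)·(1) + (1)·(6) + (1)·(9) = 10.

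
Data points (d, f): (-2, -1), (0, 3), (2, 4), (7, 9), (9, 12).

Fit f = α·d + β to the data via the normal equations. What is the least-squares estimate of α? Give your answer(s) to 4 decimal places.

α = 1.0899

Compute the Gram sums: Σd·d = 138, Σd = 16, Σ1 = 5.
Moment sums: Σd·f = 181, Σf = 27.
Eliminating β: 5·(row 1) − 16·(row 2) gives 434·α = 5·181 − 16·27 = 473, so α = 473/434.
Then β = (27 − 16·(473/434))/5 = 415/217.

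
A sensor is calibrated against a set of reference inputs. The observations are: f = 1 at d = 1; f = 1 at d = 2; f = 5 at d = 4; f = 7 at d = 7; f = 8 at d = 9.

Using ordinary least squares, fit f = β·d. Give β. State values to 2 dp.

β = 0.95

Setting ∂/∂β … = 0 gives: 151·β = 144.
(Σd·d = 151, Σd·f = 144.)
Hence β = 144 / 151 ≈ 0.953642.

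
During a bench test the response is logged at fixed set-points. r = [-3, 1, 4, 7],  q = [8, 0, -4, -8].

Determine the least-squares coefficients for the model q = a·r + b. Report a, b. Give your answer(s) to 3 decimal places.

a = -1.589, b = 2.575

Sums needed: Σr·r = 75, Σr = 9, Σ1 = 4.
Right-hand side: Σr·q = -96, Σq = -4.
Δ = 75·4 − 9² = 219.
a = ((-96)·4 − 9·(-4))/219 = -116/73; b = (75·(-4) − 9·(-96))/219 = 188/73.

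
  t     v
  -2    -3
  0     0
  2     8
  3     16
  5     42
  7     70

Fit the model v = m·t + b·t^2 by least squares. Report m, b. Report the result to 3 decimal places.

m = 2.911, b = 1.020

The normal system MᵀM·[m, b]ᵀ = Mᵀv is [[91, 495]; [495, 3139]]·[m, b]ᵀ = [770, 4644]ᵀ.
det = 91·3139 − 495² = 40624.
m = (770·3139 − 495·4644)/40624 = 59125/20312; b = (91·4644 − 495·770)/40624 = 20727/20312.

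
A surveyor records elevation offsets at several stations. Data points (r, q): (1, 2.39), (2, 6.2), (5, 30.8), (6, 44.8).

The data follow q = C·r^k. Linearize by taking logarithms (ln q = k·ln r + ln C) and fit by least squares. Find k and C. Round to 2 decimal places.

k = 1.64, C = 2.22

Let Y = ln q. Fitting Y = k·ln r + ln C by least squares:
XᵀX = [[6.2811, 4.0943]; [4.0943, 4]], rhs = [13.5937, 9.9256]ᵀ  (here Σln r = 4.0943, Σ(ln r)² = 6.2811, Σln q = 9.9256, Σln r·ln q = 13.5937).
Slope k = (n·Σln r·ln q − Σln r·Σln q)/(n·Σ(ln r)² − (Σln r)²) = (4·13.5937 − 4.0943·9.9256)/8.3609 = 1.64289; ln C = (Σln q − k·Σln r)/n = 0.79975, so C = exp(0.79975) = 2.22498.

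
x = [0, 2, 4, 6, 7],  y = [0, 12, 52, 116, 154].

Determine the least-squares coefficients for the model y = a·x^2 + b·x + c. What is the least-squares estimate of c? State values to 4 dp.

Compute the Gram sums: Σx^2·x^2 = 3969, Σx^2·x = 631, Σx^2 = 105, Σx·x = 105, Σx = 19, Σ1 = 5.
Right-hand side: Σx^2·y = 12602, Σx·y = 2006, Σy = 334.
AᵀA·[a, b, c]ᵀ = Aᵀy becomes [[3969, 631, 105]; [631, 105, 19]; [105, 19, 5]]·[a, b, c]ᵀ = [12602, 2006, 334]ᵀ.
Inverting the 3×3 Gram matrix, [a, b, c]ᵀ = [3859/1261, 1031/1261, -722/1261]ᵀ.

c = -0.5726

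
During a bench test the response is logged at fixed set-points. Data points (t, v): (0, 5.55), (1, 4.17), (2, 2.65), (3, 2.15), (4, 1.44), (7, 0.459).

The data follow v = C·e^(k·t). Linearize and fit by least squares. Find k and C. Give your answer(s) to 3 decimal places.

Taking logs, ln v = k·t + ln C, so regress ln v on t.
AᵀA = [[79.0000, 17.0000]; [17.0000, 6]], rhs = [1.6811, 4.4677]ᵀ  (here Σt = 17.0000, Σ(t)² = 79.0000, Σln v = 4.4677, Σt·ln v = 1.6811).
Solving (det = 185.0000): k = -0.35602, ln C = 1.75334, so C = exp(1.75334) = 5.77387.

k = -0.356, C = 5.774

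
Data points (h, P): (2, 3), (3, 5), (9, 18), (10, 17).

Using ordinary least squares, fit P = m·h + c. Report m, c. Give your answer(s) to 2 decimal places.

With design matrix M, MᵀM = [[194, 24]; [24, 4]] and MᵀP = [353, 43]ᵀ.
Eliminating c: 4·(row 1) − 24·(row 2) gives 200·m = 4·353 − 24·43 = 380, so m = 19/10.
Then c = (43 − 24·(19/10))/4 = -13/20.

m = 1.90, c = -0.65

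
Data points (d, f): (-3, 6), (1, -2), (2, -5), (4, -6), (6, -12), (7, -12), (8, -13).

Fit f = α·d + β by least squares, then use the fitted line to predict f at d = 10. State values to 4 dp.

Forming MᵀM = [[179, 25]; [25, 7]] and Mᵀf = [-314, -44]ᵀ gives MᵀM·[α, β]ᵀ = Mᵀf.
Eliminating β: 7·(row 1) − 25·(row 2) gives 628·α = 7·(-314) − 25·(-44) = -1098, so α = -549/314.
Then β = ((-44) − 25·(-549/314))/7 = -13/314.
At d = 10: f̂ = (-549/314)·(10) + (-13/314)·(1) = -5503/314.

f̂ = -17.5255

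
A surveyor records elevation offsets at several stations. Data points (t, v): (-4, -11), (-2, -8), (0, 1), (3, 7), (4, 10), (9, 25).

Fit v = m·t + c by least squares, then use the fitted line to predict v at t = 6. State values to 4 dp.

From the data, Σt·t = 126, Σt = 10, Σ1 = 6.
Moment sums: Σt·v = 346, Σv = 24.
Normal equations: [[126, 10]; [10, 6]]·[m, c]ᵀ = [346, 24]ᵀ.
Eliminating c: 6·(row 1) − 10·(row 2) gives 656·m = 6·346 − 10·24 = 1836, so m = 459/164.
Then c = (24 − 10·(459/164))/6 = -109/164.
At t = 6: v̂ = (459/164)·(6) + (-109/164)·(1) = 2645/164.

v̂ = 16.1280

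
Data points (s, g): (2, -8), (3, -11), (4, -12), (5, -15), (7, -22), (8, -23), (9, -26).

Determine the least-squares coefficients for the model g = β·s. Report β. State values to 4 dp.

Forming AᵀA = [[248]] and Aᵀg = [-744]ᵀ gives AᵀA·[β]ᵀ = Aᵀg.
Hence β = -744 / 248 ≈ -3.

β = -3.0000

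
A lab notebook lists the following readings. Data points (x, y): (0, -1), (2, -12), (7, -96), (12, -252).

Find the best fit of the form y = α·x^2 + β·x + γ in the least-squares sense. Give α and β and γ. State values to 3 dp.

The normal system MᵀM·[α, β, γ]ᵀ = Mᵀy is [[23153, 2079, 197]; [2079, 197, 21]; [197, 21, 4]]·[α, β, γ]ᵀ = [-41040, -3720, -361]ᵀ.
Solving the 3×3 system (Gaussian elimination) gives α = -8917/6028, β = -19407/6028, γ = -1489/3014.

α = -1.479, β = -3.219, γ = -0.494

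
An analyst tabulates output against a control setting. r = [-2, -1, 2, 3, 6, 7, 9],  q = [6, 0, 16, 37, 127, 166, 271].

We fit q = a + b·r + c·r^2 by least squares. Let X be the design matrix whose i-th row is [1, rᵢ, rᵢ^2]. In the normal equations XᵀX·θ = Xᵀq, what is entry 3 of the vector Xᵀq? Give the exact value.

35078

Entry 3 ↔ basis r^2, so (Xᵀq)_{3} = Σᵢ (r^2)·qᵢ = (4)·(6) + (1)·(0) + (4)·(16) + (9)·(37) + (36)·(127) + (49)·(166) + (81)·(271) = 35078.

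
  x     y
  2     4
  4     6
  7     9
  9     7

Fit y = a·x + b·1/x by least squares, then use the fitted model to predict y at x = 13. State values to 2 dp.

ŷ = 12.17

From the data, Σx·x = 150, Σx·1/x = 4, Σ1/x·1/x = 21925/63504.
For Mᵀy: Σx·y = 158, Σ1/x·y = 701/126.
det = 150·(21925/63504) − 4² = 378781/10584.
a = (158·(21925/63504) − 4·(701/126))/(378781/10584) = 1025467/1136343; b = (150·(701/126) − 4·158)/(378781/10584) = 2143512/378781.
At x = 13: ŷ = (1025467/1136343)·(13) + (2143512/378781)·(1/13) = 179734459/14772459.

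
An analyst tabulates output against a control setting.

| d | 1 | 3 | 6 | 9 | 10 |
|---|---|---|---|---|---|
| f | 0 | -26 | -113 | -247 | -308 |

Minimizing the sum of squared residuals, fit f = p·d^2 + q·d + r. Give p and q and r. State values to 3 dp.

With design matrix M, MᵀM = [[17939, 1973, 227]; [1973, 227, 29]; [227, 29, 5]] and Mᵀf = [-55109, -6059, -694]ᵀ.
Row-reducing yields p = -3665/1248, q = -751/416, r = 1559/312.

p = -2.937, q = -1.805, r = 4.997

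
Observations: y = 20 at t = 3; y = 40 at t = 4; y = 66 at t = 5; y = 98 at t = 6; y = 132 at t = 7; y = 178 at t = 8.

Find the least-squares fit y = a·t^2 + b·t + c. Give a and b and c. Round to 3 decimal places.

Entries of AᵀA: Σt^2·t^2 = 8755, Σt^2·t = 1287, Σt^2 = 199, Σt·t = 199, Σt = 33, Σ1 = 6.
And Σt^2·y = 23858, Σt·y = 3486, Σy = 534.
Normal equations: [[8755, 1287, 199]; [1287, 199, 33]; [199, 33, 6]]·[a, b, c]ᵀ = [23858, 3486, 534]ᵀ.
Row-reducing yields a = 81/28, b = -9/20, c = -313/70.

a = 2.893, b = -0.450, c = -4.471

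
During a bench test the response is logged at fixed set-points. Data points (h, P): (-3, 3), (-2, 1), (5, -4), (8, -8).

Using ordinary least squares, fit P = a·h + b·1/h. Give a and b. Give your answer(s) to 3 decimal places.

a = -0.996, b = 1.637

Setting ∂/∂a … = 0 gives: 102·a + 4·b = -95;  4·a + (6001/14400)·b = -33/10.
det = 102·(6001/14400) − 4² = 63617/2400.
a = ((-95)·(6001/14400) − 4·(-33/10))/(63617/2400) = -380015/381702; b = (102·(-33/10) − 4·(-95))/(63617/2400) = 104160/63617.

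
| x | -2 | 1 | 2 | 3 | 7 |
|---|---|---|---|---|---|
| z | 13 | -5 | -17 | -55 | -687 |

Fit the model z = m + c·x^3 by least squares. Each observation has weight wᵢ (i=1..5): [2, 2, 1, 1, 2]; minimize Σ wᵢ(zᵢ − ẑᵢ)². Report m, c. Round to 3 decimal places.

m = -2.374, c = -1.996

The normal equations are: 8·m + 707·c = -1430;  707·m + 236221·c = -473121.
det = 8·236221 − 707² = 1389919.
m = ((-1430)·236221 − 707·(-473121))/1389919 = -3299483/1389919; c = (8·(-473121) − 707·(-1430))/1389919 = -2773958/1389919.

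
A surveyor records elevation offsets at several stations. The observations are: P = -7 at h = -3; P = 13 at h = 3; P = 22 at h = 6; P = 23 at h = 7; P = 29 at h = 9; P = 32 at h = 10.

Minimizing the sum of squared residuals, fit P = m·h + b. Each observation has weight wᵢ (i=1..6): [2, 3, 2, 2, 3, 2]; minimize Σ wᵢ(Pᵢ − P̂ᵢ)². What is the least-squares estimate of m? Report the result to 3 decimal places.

Entries of AᵀWA: Σwᵢ·h·h = 658, Σwᵢ·h = 76, Σwᵢ·1 = 14.
And Σwᵢ·h·P = 2168, Σwᵢ·P = 266.
So AᵀWA·[m, b]ᵀ = AᵀWP: [[658, 76]; [76, 14]]·[m, b]ᵀ = [2168, 266]ᵀ.
Eliminating b: 14·(row 1) − 76·(row 2) gives 3436·m = 14·2168 − 76·266 = 10136, so m = 2534/859.
Then b = (266 − 76·(2534/859))/14 = 2565/859.

m = 2.950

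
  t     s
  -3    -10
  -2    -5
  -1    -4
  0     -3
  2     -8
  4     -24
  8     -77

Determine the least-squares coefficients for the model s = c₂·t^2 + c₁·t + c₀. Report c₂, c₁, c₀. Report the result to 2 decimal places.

c₂ = -1.05, c₁ = -0.86, c₀ = -3.03

With design matrix X, XᵀX = [[4466, 548, 98]; [548, 98, 8]; [98, 8, 7]] and Xᵀs = [-5458, -684, -131]ᵀ.
Inverting the 3×3 Gram matrix, [c₂, c₁, c₀]ᵀ = [-155872/148449, -18254/21207, -149959/49483]ᵀ.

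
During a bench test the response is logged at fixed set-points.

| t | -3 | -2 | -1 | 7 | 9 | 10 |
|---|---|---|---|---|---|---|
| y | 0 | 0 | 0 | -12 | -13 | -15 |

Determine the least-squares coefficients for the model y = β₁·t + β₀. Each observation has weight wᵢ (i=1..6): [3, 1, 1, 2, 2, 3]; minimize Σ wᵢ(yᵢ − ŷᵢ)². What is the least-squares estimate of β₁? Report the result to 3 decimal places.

Compute the Gram sums: Σwᵢ·t·t = 592, Σwᵢ·t = 50, Σwᵢ·1 = 12.
And Σwᵢ·t·y = -852, Σwᵢ·y = -95.
MᵀWM·[β₁, β₀]ᵀ = MᵀWy becomes [[592, 50]; [50, 12]]·[β₁, β₀]ᵀ = [-852, -95]ᵀ.
Determinant 592·12 − 50² = 4604.
β₁ = ((-852)·12 − 50·(-95))/4604 = -2737/2302; β₀ = (592·(-95) − 50·(-852))/4604 = -3410/1151.

β₁ = -1.189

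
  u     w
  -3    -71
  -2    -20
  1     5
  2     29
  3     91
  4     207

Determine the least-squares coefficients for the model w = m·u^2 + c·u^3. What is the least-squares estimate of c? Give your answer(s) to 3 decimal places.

Setting ∂/∂m … = 0 gives: 451·m + 1025·c = 3533;  1025·m + 5683·c = 18019.
Determinant 451·5683 − 1025² = 1512408.
m = (3533·5683 − 1025·18019)/1512408 = 134047/126034; c = (451·18019 − 1025·3533)/1512408 = 9157/3074.

c = 2.979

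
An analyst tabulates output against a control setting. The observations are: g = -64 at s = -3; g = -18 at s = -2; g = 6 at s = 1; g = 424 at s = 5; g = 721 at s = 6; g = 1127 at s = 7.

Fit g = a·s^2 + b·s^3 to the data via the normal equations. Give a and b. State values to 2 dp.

a = 1.90, b = 3.02

From the data, Σs^2·s^2 = 4420, Σs^2·s^3 = 27434, Σs^3·s^3 = 180724.
Right-hand side: Σs^2·g = 91137, Σs^3·g = 597175.
det = 4420·180724 − 27434² = 46175724.
a = (91137·180724 − 27434·597175)/46175724 = 43872119/23087862; b = (4420·597175 − 27434·91137)/46175724 = 69630521/23087862.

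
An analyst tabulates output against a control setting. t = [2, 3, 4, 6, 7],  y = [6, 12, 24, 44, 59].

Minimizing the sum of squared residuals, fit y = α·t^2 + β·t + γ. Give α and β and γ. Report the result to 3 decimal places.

α = 0.732, β = 3.982, γ = -5.214

Setting ∂/∂α … = 0 gives: 4050·α + 658·β + 114·γ = 4991;  658·α + 114·β + 22·γ = 821;  114·α + 22·β + 5·γ = 145.
(Σt^2·t^2 = 4050, Σt^2·t = 658, Σt^2 = 114, Σt·t = 114, Σt = 22, Σ1 = 5, Σt^2·y = 4991, Σt·y = 821, Σy = 145.)
Row-reducing yields α = 41/56, β = 223/56, γ = -73/14.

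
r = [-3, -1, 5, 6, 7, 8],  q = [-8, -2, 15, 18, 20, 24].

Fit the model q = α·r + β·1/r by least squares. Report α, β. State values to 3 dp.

The normal system AᵀA·[α, β]ᵀ = Aᵀq is [[184, 6]; [6, 857249/705600]]·[α, β]ᵀ = [541, 347/21]ᵀ.
Determinant 184·(857249/705600) − 6² = 16541527/88200.
α = (541·(857249/705600) − 6·(347/21))/(16541527/88200) = 23165677/7784248; β = (184·(347/21) − 6·541)/(16541527/88200) = -1066800/973031.

α = 2.976, β = -1.096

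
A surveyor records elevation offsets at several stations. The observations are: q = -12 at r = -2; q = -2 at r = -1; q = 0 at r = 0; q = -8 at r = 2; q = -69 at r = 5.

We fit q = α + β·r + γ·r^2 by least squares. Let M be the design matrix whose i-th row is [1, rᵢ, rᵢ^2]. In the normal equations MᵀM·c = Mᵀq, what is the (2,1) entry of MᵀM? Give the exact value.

Row 2 ↔ basis r, column 1 ↔ basis 1, so (MᵀM)_{2,1} = Σᵢ r = (-2)·(1) + (-1)·(1) + (0)·(1) + (2)·(1) + (5)·(1) = 4.

4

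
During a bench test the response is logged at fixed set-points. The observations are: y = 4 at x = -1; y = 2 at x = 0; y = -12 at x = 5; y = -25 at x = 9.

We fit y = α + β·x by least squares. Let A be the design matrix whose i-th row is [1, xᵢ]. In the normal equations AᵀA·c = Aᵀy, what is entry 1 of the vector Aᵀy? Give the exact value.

-31

Entry 1 ↔ basis 1, so (Aᵀy)_{1} = Σᵢ yᵢ = (1)·(4) + (1)·(2) + (1)·(-12) + (1)·(-25) = -31.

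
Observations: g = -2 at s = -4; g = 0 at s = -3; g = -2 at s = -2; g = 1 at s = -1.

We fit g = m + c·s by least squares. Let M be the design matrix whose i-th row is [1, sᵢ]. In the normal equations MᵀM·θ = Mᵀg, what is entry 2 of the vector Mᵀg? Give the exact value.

11

Entry 2 ↔ basis s, so (Mᵀg)_{2} = Σᵢ (s)·gᵢ = (-4)·(-2) + (-3)·(0) + (-2)·(-2) + (-1)·(1) = 11.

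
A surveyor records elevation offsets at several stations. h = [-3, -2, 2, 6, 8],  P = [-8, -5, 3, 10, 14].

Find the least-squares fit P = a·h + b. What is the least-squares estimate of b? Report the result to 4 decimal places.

b = -1.4957

The normal system MᵀM·[a, b]ᵀ = MᵀP is [[117, 11]; [11, 5]]·[a, b]ᵀ = [212, 14]ᵀ.
Eliminating b: 5·(row 1) − 11·(row 2) gives 464·a = 5·212 − 11·14 = 906, so a = 453/232.
Then b = (14 − 11·(453/232))/5 = -347/232.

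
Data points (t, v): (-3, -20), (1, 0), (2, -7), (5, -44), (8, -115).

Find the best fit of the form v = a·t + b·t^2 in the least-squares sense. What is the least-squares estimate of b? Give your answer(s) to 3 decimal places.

Sums needed: Σt·t = 103, Σt·t^2 = 619, Σt^2·t^2 = 4819.
And Σt·v = -1094, Σt^2·v = -8668.
Normal equations: [[103, 619]; [619, 4819]]·[a, b]ᵀ = [-1094, -8668]ᵀ.
Eliminating b: 4819·(row 1) − 619·(row 2) gives 113196·a = 4819·(-1094) − 619·(-8668) = 93506, so a = 46753/56598.
Then b = ((-8668) − 619·(46753/56598))/4819 = -107809/56598.

b = -1.905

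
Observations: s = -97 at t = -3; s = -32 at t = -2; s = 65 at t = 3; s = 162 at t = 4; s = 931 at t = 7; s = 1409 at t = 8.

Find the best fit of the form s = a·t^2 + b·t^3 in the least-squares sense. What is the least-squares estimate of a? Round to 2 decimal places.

a = -1.84

Forming MᵀM = [[6931, 50567]; [50567, 385411]] and Mᵀs = [137971, 1055739]ᵀ gives MᵀM·[a, b]ᵀ = Mᵀs.
det = 6931·385411 − 50567² = 114262152.
a = (137971·385411 − 50567·1055739)/114262152 = -52503233/28565538; b = (6931·1055739 − 50567·137971)/114262152 = 85136863/28565538.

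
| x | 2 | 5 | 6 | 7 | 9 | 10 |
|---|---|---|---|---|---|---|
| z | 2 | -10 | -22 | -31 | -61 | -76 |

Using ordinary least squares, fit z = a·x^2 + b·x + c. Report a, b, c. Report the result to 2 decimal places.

a = -1.05, b = 2.66, c = 1.20

Sums needed: Σx^2·x^2 = 20899, Σx^2·x = 2421, Σx^2 = 295, Σx·x = 295, Σx = 39, Σ1 = 6.
And Σx^2·z = -15094, Σx·z = -1704, Σz = -198.
So AᵀA·[a, b, c]ᵀ = Aᵀz: [[20899, 2421, 295]; [2421, 295, 39]; [295, 39, 6]]·[a, b, c]ᵀ = [-15094, -1704, -198]ᵀ.
Inverting the 3×3 Gram matrix, [a, b, c]ᵀ = [-37317/35620, 94833/35620, 21439/17810]ᵀ.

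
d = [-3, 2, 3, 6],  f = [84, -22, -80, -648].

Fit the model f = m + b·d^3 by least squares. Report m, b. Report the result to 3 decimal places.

m = 2.088, b = -3.010

Compute the Gram sums: Σ1 = 4, Σd^3 = 224, Σd^3·d^3 = 48178.
Moment sums: Σf = -666, Σd^3·f = -144572.
So XᵀX·[m, b]ᵀ = Xᵀf: [[4, 224]; [224, 48178]]·[m, b]ᵀ = [-666, -144572]ᵀ.
Determinant 4·48178 − 224² = 142536.
m = ((-666)·48178 − 224·(-144572))/142536 = 74395/35634; b = (4·(-144572) − 224·(-666))/142536 = -53638/17817.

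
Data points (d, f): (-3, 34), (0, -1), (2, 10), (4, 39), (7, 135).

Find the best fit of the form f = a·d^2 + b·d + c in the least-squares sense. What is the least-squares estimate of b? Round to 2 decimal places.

Sums needed: Σd^2·d^2 = 2754, Σd^2·d = 388, Σd^2 = 78, Σd·d = 78, Σd = 10, Σ1 = 5.
Moment sums: Σd^2·f = 7585, Σd·f = 1019, Σf = 217.
Solving the 3×3 system (Gaussian elimination) gives a = 9299/3046, b = -187729/88334, c = 1143/44167.

b = -2.13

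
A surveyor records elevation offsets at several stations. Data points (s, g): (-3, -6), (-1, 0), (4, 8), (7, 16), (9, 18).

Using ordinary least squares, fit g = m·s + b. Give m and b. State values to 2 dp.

m = 1.99, b = 0.82

The normal equations are: 156·m + 16·b = 324;  16·m + 5·b = 36.
det = 156·5 − 16² = 524.
m = (324·5 − 16·36)/524 = 261/131; b = (156·36 − 16·324)/524 = 108/131.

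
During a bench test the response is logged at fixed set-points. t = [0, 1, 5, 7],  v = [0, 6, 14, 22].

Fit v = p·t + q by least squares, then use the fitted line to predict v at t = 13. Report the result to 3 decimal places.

v̂ = 38.336

The normal equations are: 75·p + 13·q = 230;  13·p + 4·q = 42.
(Σt·t = 75, Σt = 13, Σ1 = 4, Σt·v = 230, Σv = 42.)
Eliminating q: 4·(row 1) − 13·(row 2) gives 131·p = 4·230 − 13·42 = 374, so p = 374/131.
Then q = (42 − 13·(374/131))/4 = 160/131.
At t = 13: v̂ = (374/131)·(13) + (160/131)·(1) = 5022/131.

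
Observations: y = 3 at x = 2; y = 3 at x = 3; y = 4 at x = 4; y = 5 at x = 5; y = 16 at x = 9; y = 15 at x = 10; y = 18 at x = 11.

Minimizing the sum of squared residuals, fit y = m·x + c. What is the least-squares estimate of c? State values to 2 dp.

c = -2.39

Compute the Gram sums: Σx·x = 356, Σx = 44, Σ1 = 7.
Moment sums: Σx·y = 548, Σy = 64.
AᵀA·[m, c]ᵀ = Aᵀy becomes [[356, 44]; [44, 7]]·[m, c]ᵀ = [548, 64]ᵀ.
Eliminating c: 7·(row 1) − 44·(row 2) gives 556·m = 7·548 − 44·64 = 1020, so m = 255/139.
Then c = (64 − 44·(255/139))/7 = -332/139.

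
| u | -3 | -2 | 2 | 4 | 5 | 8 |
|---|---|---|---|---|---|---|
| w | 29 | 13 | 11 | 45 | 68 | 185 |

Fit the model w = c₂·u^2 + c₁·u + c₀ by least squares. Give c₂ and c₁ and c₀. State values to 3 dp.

c₂ = 2.991, c₁ = -0.835, c₀ = -0.373

With design matrix A, AᵀA = [[5090, 674, 122]; [674, 122, 14]; [122, 14, 6]] and Aᵀw = [14617, 1909, 351]ᵀ.
Solving the 3×3 system (Gaussian elimination) gives c₂ = 3048/1019, c₁ = -1701/2038, c₀ = -380/1019.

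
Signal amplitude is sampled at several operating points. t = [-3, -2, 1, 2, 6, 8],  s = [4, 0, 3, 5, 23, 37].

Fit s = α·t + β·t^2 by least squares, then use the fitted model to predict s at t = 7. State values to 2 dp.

From the data, Σt·t = 118, Σt·t^2 = 702, Σt^2·t^2 = 5506.
For Xᵀs: Σt·s = 435, Σt^2·s = 3255.
So XᵀX·[α, β]ᵀ = Xᵀs: [[118, 702]; [702, 5506]]·[α, β]ᵀ = [435, 3255]ᵀ.
det = 118·5506 − 702² = 156904.
α = (435·5506 − 702·3255)/156904 = 27525/39226; β = (118·3255 − 702·435)/156904 = 9840/19613.
At t = 7: ŝ = (27525/39226)·(7) + (9840/19613)·(49) = 1156995/39226.

ŝ = 29.50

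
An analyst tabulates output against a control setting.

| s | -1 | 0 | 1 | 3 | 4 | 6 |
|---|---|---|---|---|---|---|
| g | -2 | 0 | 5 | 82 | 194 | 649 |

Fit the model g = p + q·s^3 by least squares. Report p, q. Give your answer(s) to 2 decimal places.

p = 1.15, q = 3.00

Normal-equation sums: Σ1 = 6, Σs^3 = 307, Σs^3·s^3 = 51483.
For Mᵀg: Σg = 928, Σs^3·g = 154821.
Normal equations: [[6, 307]; [307, 51483]]·[p, q]ᵀ = [928, 154821]ᵀ.
Eliminating q: 51483·(row 1) − 307·(row 2) gives 214649·p = 51483·928 − 307·154821 = 246177, so p = 246177/214649.
Then q = (154821 − 307·(246177/214649))/51483 = 644030/214649.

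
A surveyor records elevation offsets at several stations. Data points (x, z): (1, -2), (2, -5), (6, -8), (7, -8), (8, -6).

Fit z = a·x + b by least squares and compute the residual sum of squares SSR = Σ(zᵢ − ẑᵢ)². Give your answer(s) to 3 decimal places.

MᵀM·[a, b]ᵀ = Mᵀz reads: 154·a + 24·b = -164;  24·a + 5·b = -29.
(Σx·x = 154, Σx = 24, Σ1 = 5, Σx·z = -164, Σz = -29.)
Eliminating b: 5·(row 1) − 24·(row 2) gives 194·a = 5·(-164) − 24·(-29) = -124, so a = -62/97.
Then b = ((-29) − 24·(-62/97))/5 = -265/97.
Residuals: 133/97, -96/97, -139/97, -77/97, 179/97; SSR = 868/97.

SSR = 8.948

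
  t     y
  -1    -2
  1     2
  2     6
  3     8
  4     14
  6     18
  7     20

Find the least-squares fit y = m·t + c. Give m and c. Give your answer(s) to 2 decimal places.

Setting ∂/∂m … = 0 gives: 116·m + 22·c = 344;  22·m + 7·c = 66.
Determinant 116·7 − 22² = 328.
m = (344·7 − 22·66)/328 = 239/82; c = (116·66 − 22·344)/328 = 11/41.

m = 2.91, c = 0.27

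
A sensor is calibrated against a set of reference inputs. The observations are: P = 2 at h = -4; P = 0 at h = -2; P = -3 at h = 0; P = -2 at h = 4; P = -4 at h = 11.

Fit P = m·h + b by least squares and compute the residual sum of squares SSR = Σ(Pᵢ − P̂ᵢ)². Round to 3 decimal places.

SSR = 7.243

The normal system XᵀX·[m, b]ᵀ = XᵀP is [[157, 9]; [9, 5]]·[m, b]ᵀ = [-60, -7]ᵀ.
Determinant 157·5 − 9² = 704.
m = ((-60)·5 − 9·(-7))/704 = -237/704; b = (157·(-7) − 9·(-60))/704 = -559/704.
Residuals: 1019/704, 85/704, -1553/704, 9/64, 175/352; SSR = 5099/704.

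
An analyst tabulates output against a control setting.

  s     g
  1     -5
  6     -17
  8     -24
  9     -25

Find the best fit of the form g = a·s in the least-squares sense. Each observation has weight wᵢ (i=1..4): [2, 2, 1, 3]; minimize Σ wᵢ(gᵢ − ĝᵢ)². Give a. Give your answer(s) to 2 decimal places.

Entries of XᵀWX: Σwᵢ·s·s = 381.
Moment sums: Σwᵢ·s·g = -1081.
a = (-1081)/381 = -2.83727.

a = -2.84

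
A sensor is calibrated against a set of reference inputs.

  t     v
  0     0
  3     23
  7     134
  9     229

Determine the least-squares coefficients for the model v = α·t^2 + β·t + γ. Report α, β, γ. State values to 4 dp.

α = 3.0227, β = -1.8815, γ = 0.3972

With design matrix X, XᵀX = [[9043, 1099, 139]; [1099, 139, 19]; [139, 19, 4]] and Xᵀv = [25322, 3068, 386]ᵀ.
Inverting the 3×3 Gram matrix, [α, β, γ]ᵀ = [133/44, -5381/2860, 284/715]ᵀ.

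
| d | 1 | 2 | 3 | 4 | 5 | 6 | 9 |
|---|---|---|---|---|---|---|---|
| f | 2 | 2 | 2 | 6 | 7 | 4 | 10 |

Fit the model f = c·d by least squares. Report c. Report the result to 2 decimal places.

c = 1.08

From the data, Σd·d = 172.
For Mᵀf: Σd·f = 185.
So MᵀM·[c]ᵀ = Mᵀf: [[172]]·[c]ᵀ = [185]ᵀ.
Hence c = 185 / 172 ≈ 1.07558.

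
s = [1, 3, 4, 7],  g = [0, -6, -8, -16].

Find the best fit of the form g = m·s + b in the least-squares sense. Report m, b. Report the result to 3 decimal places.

m = -2.640, b = 2.400

Compute the Gram sums: Σs·s = 75, Σs = 15, Σ1 = 4.
For Mᵀg: Σs·g = -162, Σg = -30.
So MᵀM·[m, b]ᵀ = Mᵀg: [[75, 15]; [15, 4]]·[m, b]ᵀ = [-162, -30]ᵀ.
Δ = 75·4 − 15² = 75.
m = ((-162)·4 − 15·(-30))/75 = -66/25; b = (75·(-30) − 15·(-162))/75 = 12/5.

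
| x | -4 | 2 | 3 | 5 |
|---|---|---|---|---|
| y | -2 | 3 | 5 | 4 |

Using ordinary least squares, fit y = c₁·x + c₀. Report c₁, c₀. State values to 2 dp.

With design matrix A, AᵀA = [[54, 6]; [6, 4]] and Aᵀy = [49, 10]ᵀ.
Eliminating c₀: 4·(row 1) − 6·(row 2) gives 180·c₁ = 4·49 − 6·10 = 136, so c₁ = 34/45.
Then c₀ = (10 − 6·(34/45))/4 = 41/30.

c₁ = 0.76, c₀ = 1.37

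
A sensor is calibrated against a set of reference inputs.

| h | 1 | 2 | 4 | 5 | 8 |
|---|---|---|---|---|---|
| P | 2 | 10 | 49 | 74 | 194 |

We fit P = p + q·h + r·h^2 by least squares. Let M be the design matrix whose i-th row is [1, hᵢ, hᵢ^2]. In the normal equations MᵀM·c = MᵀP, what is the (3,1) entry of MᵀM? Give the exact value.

110

Row 3 ↔ basis h^2, column 1 ↔ basis 1, so (MᵀM)_{3,1} = Σᵢ h^2 = (1)·(1) + (4)·(1) + (16)·(1) + (25)·(1) + (64)·(1) = 110.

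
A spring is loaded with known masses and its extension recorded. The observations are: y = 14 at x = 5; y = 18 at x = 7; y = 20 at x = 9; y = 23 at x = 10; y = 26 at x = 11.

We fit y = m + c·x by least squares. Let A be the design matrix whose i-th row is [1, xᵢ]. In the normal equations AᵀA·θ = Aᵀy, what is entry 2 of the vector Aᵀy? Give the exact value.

892

Entry 2 ↔ basis x, so (Aᵀy)_{2} = Σᵢ (x)·yᵢ = (5)·(14) + (7)·(18) + (9)·(20) + (10)·(23) + (11)·(26) = 892.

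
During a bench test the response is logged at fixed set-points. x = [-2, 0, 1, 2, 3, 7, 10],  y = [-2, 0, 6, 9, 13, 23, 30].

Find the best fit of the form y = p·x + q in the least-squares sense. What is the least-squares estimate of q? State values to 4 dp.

q = 2.8915

Normal-equation sums: Σx·x = 167, Σx = 21, Σ1 = 7.
And Σx·y = 528, Σy = 79.
Determinant 167·7 − 21² = 728.
p = (528·7 − 21·79)/728 = 291/104; q = (167·79 − 21·528)/728 = 2105/728.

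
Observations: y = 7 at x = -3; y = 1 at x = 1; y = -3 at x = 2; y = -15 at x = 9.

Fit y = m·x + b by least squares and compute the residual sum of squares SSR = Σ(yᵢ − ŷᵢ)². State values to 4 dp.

Forming MᵀM = [[95, 9]; [9, 4]] and Mᵀy = [-161, -10]ᵀ gives MᵀM·[m, b]ᵀ = Mᵀy.
Eliminating b: 4·(row 1) − 9·(row 2) gives 299·m = 4·(-161) − 9·(-10) = -554, so m = -554/299.
Then b = ((-10) − 9·(-554/299))/4 = 499/299.
Residuals: -68/299, 354/299, -288/299, 2/299; SSR = 712/299.

SSR = 2.3813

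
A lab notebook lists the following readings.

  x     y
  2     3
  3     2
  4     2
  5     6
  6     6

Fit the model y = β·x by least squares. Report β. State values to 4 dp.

Sums needed: Σx·x = 90.
For Aᵀy: Σx·y = 86.
AᵀA·[β]ᵀ = Aᵀy becomes [[90]]·[β]ᵀ = [86]ᵀ.
β = 86/90 = 0.955556.

β = 0.9556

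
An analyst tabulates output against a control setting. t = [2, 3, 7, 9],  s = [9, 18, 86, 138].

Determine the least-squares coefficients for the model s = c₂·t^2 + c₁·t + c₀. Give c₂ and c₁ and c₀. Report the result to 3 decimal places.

Normal-equation sums: Σt^2·t^2 = 9059, Σt^2·t = 1107, Σt^2 = 143, Σt·t = 143, Σt = 21, Σ1 = 4.
Right-hand side: Σt^2·s = 15590, Σt·s = 1916, Σs = 251.
XᵀX·[c₂, c₁, c₀]ᵀ = Xᵀs becomes [[9059, 1107, 143]; [1107, 143, 21]; [143, 21, 4]]·[c₂, c₁, c₀]ᵀ = [15590, 1916, 251]ᵀ.
Row-reducing yields c₂ = 1786/1171, c₁ = 1963/1171, c₀ = -675/1171.

c₂ = 1.525, c₁ = 1.676, c₀ = -0.576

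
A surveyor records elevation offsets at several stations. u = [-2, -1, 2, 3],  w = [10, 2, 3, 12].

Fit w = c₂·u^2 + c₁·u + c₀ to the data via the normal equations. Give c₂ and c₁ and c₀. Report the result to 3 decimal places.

c₂ = 2.125, c₁ = -1.743, c₀ = -1.941

Setting ∂/∂c₂ … = 0 gives: 114·c₂ + 26·c₁ + 18·c₀ = 162;  26·c₂ + 18·c₁ + 2·c₀ = 20;  18·c₂ + 2·c₁ + 4·c₀ = 27.
Row-reducing yields c₂ = 17/8, c₁ = -237/136, c₀ = -33/17.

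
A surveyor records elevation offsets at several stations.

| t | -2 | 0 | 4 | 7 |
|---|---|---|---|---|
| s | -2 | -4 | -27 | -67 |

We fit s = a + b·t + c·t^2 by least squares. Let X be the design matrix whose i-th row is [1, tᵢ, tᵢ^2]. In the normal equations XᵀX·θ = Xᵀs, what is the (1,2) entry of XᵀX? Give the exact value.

Row 1 ↔ basis 1, column 2 ↔ basis t, so (XᵀX)_{1,2} = Σᵢ t = (1)·(-2) + (1)·(0) + (1)·(4) + (1)·(7) = 9.

9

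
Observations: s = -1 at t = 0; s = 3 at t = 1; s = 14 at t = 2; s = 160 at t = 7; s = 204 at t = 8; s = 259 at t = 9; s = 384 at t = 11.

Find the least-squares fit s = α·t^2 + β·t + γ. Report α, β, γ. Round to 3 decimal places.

α = 3.046, β = 1.492, γ = -1.192

Forming MᵀM = [[27716, 2924, 320]; [2924, 320, 38]; [320, 38, 7]] and Mᵀs = [88398, 9338, 1023]ᵀ gives MᵀM·[α, β, γ]ᵀ = Mᵀs.
Row-reducing yields α = 212135/69648, β = 103891/69648, γ = -13837/11608.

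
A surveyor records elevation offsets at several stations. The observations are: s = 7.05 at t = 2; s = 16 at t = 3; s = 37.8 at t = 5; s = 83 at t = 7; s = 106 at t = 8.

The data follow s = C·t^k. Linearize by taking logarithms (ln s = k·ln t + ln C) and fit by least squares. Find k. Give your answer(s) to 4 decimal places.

With ln sᵢ as the transformed response and ln tᵢ as the regressor:
Sums: Σln t = 7.4265, Σ(ln t)² = 12.3883, Σln s = 17.4402, Σln t·ln s = 28.5417.
Normal system: [[12.3883, 7.4265]; [7.4265, 5]]·[k, ln C]ᵀ = [28.5417, 17.4402]ᵀ.
Solving (det = 6.7880): k = 1.94284, ln C = 0.60232.

k = 1.9428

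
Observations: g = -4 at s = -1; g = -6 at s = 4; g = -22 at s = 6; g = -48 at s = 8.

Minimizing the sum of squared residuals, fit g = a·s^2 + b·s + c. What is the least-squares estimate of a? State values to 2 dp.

a = -1.13

AᵀA·[a, b, c]ᵀ = Aᵀg reads: 5649·a + 791·b + 117·c = -3964;  791·a + 117·b + 17·c = -536;  117·a + 17·b + 4·c = -80.
(Σs^2·s^2 = 5649, Σs^2·s = 791, Σs^2 = 117, Σs·s = 117, Σs = 17, Σ1 = 4, Σs^2·g = -3964, Σs·g = -536, Σg = -80.)
Inverting the 3×3 Gram matrix, [a, b, c]ᵀ = [-15099/13358, 40607/13358, 953/6679]ᵀ.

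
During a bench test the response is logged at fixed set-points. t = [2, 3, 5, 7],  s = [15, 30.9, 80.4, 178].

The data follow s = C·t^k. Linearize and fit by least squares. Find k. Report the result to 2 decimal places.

k = 1.96

Let Y = ln s. Fitting Y = k·ln t + ln C by least squares:
Over the data: Σln t = 5.3471, Σ(ln t)² = 8.0643, Σln s = 15.7076, Σln t·ln s = 22.7901.
Normal system: [[8.0643, 5.3471]; [5.3471, 4]]·[k, ln C]ᵀ = [22.7901, 15.7076]ᵀ.
Solving (det = 3.6655): k = 1.95609, ln C = 1.31205.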